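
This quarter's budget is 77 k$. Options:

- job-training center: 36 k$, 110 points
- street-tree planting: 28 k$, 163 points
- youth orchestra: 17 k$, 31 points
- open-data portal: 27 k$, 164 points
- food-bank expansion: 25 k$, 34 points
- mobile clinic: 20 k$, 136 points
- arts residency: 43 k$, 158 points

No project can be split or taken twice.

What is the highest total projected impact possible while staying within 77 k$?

463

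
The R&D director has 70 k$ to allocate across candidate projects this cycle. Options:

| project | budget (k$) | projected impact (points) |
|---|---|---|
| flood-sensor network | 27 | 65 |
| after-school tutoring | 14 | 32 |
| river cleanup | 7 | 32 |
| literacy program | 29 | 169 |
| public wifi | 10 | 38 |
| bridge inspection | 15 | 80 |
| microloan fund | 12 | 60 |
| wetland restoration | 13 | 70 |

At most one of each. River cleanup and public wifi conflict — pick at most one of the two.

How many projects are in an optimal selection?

Best achievable projected impact is 379.
One optimal bundle: literacy program + bridge inspection + microloan fund + wetland restoration (69 k$).
Any selection reaching 379 contains exactly 4 projects.

4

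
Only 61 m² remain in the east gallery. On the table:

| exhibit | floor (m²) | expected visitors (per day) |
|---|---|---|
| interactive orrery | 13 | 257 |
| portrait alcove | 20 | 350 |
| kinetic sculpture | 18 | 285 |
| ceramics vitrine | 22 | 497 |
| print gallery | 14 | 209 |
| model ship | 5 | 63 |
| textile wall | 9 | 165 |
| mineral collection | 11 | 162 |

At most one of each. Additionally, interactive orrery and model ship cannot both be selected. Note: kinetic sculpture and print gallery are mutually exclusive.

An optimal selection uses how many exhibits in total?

Best achievable expected visitors is 1132.
portrait alcove + kinetic sculpture + ceramics vitrine hits 1132 at 60 m².
All optima have 3 exhibits.

3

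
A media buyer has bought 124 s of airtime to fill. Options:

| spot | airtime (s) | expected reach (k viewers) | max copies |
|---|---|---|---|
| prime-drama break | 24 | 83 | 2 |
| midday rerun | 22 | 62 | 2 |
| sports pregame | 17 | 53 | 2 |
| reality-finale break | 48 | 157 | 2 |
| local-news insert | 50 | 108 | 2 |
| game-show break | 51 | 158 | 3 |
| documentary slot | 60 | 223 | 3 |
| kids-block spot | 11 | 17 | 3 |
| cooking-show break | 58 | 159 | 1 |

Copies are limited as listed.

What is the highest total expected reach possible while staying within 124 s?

446

The ratio ordering already packs tightly: 2×documentary slot, 120 s, 446.
That's the maximum — no swap from here does better than 446.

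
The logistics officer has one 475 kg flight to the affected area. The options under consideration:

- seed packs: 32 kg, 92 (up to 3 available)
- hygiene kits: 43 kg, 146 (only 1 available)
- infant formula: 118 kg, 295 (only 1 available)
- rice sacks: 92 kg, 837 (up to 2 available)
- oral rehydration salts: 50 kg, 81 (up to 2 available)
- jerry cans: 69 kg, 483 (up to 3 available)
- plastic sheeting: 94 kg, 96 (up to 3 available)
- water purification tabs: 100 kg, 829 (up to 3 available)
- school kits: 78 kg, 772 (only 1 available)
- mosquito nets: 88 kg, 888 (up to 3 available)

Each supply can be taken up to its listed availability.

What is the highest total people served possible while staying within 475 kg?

Seed packs + rice sacks + school kits + 3×mosquito nets uses 466 of the 475 kg and totals 4365.
That's the maximum — no swap from here does better than 4365.

4365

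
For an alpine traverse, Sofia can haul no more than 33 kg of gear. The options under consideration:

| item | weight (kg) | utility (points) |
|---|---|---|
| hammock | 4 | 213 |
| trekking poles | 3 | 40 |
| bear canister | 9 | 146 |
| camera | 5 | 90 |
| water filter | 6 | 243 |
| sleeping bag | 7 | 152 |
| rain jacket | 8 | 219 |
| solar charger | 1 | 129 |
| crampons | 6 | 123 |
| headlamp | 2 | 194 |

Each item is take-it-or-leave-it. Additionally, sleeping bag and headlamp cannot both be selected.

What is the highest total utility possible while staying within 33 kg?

Hammock + camera + water filter + rain jacket + solar charger + crampons + headlamp uses 32 of the 33 kg and totals 1211.
That's the maximum — no feasible swap from here does better than 1211.

1211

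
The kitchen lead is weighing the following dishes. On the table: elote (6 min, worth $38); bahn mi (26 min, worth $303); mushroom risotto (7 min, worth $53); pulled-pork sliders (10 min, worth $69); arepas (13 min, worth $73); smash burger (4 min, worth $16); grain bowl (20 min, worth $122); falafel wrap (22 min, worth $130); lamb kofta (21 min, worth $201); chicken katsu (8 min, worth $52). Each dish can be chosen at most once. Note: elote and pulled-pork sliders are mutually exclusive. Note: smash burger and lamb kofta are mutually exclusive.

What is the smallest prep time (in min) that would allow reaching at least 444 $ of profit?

47

Need the lightest bundle worth ≥ 444.
bahn mi + lamb kofta: 504 profit at 47 min.
Below 47 min the best achievable stays under 444.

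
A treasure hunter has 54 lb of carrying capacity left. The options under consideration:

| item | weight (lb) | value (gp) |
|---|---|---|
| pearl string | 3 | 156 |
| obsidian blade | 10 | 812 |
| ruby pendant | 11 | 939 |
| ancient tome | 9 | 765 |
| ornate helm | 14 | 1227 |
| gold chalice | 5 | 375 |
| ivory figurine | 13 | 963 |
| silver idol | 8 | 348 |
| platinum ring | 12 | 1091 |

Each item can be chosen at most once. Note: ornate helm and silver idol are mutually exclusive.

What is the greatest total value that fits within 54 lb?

4553

By value per lb: platinum ring 90.92, ornate helm 87.64, ruby pendant 85.36 lead.
Taking pearl string + ruby pendant + ancient tome + ornate helm + gold chalice + platinum ring: 54 lb used, 4553 in value.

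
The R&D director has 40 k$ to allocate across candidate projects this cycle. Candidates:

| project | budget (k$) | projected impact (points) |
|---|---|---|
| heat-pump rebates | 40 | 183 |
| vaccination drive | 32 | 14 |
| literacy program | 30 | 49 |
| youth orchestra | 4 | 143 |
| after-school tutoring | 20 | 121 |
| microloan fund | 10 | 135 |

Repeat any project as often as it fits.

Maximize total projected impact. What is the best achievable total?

1430

Best packing: 10×youth orchestra — 40 k$, 1430 total.
No other feasible combination exceeds 1430.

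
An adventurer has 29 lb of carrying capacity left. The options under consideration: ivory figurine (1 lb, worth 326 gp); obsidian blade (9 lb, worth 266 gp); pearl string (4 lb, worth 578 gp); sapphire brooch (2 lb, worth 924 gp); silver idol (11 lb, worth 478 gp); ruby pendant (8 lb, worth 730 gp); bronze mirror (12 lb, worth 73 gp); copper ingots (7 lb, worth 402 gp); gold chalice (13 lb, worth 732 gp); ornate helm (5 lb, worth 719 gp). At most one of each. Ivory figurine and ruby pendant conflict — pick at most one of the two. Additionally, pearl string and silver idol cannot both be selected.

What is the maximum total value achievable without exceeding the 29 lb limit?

Best packing: pearl string + sapphire brooch + ruby pendant + copper ingots + ornate helm — 26 lb, 3353 total.
Next best is ivory figurine + pearl string + sapphire brooch + gold chalice + ornate helm at 3279 (25 lb) — short by 74.

3353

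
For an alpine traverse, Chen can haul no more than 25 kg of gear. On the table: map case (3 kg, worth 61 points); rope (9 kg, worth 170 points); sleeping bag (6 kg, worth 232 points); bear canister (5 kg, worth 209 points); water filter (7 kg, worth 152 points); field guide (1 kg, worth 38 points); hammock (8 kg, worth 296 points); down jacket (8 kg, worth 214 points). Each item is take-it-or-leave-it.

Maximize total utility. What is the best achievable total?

836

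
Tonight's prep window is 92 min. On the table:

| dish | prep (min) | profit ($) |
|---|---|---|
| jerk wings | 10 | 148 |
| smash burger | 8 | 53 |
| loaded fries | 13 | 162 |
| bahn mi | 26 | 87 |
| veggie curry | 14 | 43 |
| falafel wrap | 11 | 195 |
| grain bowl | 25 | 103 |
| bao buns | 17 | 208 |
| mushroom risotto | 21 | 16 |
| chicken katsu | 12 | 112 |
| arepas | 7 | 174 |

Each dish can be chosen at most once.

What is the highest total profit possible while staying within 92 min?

By profit per min: arepas 24.86, falafel wrap 17.73, jerk wings 14.80, loaded fries 12.46 lead.
Best packing: jerk wings + smash burger + loaded fries + veggie curry + falafel wrap + bao buns + chicken katsu + arepas — 92 min, 1095 total.
Every other selection either busts 92 min or fails to beat 1095.

1095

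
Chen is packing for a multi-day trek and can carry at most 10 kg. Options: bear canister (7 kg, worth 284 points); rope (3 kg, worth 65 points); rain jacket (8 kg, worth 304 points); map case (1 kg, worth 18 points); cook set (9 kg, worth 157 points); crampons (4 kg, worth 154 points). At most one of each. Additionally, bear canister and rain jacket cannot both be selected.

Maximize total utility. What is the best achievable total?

Ranking by ratio (utility/kg): bear canister 40.57, crampons 38.50, rain jacket 38.00.
Bear canister + rope uses 10 of the 10 kg and totals 349.

349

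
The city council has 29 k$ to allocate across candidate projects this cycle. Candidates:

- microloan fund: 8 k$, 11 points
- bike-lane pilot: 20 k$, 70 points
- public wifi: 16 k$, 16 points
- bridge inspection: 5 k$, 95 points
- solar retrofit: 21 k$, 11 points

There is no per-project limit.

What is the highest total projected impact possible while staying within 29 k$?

475

Ranking by ratio (projected impact/k$): bridge inspection 19.00, bike-lane pilot 3.50, microloan fund 1.38.
5×bridge inspection uses 25 of the 29 k$ and totals 475.
Nothing else within 29 k$ beats 475.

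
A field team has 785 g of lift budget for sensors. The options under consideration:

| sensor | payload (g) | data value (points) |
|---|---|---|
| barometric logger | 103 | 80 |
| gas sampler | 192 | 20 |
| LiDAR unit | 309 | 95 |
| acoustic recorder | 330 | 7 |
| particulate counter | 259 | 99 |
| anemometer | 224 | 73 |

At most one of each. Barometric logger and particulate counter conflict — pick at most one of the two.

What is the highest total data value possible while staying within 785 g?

248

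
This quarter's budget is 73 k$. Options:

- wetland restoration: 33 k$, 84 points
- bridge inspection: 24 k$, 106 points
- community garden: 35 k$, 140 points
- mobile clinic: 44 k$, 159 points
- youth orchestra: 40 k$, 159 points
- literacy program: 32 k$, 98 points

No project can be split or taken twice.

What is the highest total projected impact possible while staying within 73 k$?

265

A density-first pass picks bridge inspection + community garden — 246 at 59 k$.
Dropping community garden frees 35 k$; slotting in mobile clinic (44 k$) lifts the total to 265 at 68 k$.
Bridge inspection + youth orchestra matches that 265 at 64 k$; no feasible combination exceeds it.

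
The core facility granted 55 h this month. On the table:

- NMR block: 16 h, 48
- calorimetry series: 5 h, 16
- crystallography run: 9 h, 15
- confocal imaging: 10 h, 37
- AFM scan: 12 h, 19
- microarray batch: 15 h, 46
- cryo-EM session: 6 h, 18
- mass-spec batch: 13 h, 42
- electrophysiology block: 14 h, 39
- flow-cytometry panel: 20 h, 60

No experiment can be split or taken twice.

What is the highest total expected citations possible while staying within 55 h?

173

By expected citations per h: confocal imaging 3.70, mass-spec batch 3.23, calorimetry series 3.20 lead.
Greedy by ratio would take calorimetry series + confocal imaging + microarray batch + cryo-EM session + mass-spec batch: 49 h used, total 159.
The 11 h tied up in calorimetry series and cryo-EM session is better spent on NMR block — total rises to 173 (54 h).
That's the maximum — no swap from here does better than 173.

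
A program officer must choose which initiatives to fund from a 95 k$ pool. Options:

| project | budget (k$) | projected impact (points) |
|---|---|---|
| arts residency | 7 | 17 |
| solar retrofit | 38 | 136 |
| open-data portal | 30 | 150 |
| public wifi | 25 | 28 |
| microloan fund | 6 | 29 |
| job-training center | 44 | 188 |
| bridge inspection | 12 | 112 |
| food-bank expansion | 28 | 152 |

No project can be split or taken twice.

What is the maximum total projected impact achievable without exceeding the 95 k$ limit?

Ranking by ratio (projected impact/k$): bridge inspection 9.33, food-bank expansion 5.43, open-data portal 5.00, microloan fund 4.83.
The ratio heuristic lands on arts residency + open-data portal + microloan fund + bridge inspection + food-bank expansion (460) but leaves 12 k$ idle.
Replace arts residency and open-data portal with job-training center: the trade gains 21 net, giving 481 at 90 k$.

481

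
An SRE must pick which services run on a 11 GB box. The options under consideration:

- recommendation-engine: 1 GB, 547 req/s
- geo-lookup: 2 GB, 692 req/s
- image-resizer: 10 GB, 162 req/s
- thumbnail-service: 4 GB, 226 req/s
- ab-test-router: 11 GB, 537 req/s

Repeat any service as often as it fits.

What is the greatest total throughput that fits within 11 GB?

6017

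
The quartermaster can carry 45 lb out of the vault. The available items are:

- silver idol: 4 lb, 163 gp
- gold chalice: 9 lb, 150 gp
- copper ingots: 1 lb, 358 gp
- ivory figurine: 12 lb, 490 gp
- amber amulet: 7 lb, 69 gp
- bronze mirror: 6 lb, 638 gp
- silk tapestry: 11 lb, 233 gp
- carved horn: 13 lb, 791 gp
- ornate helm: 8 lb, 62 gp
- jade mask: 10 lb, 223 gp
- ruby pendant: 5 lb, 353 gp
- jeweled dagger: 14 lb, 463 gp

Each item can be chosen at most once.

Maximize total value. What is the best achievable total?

2793

By value per lb: copper ingots 358.00, bronze mirror 106.33, ruby pendant 70.60 lead.
The ratio ordering already packs tightly: silver idol + copper ingots + ivory figurine + bronze mirror + carved horn + ruby pendant, 41 lb, 2793.
Runner-up silver idol + copper ingots + bronze mirror + carved horn + ruby pendant + jeweled dagger tops out at 2766.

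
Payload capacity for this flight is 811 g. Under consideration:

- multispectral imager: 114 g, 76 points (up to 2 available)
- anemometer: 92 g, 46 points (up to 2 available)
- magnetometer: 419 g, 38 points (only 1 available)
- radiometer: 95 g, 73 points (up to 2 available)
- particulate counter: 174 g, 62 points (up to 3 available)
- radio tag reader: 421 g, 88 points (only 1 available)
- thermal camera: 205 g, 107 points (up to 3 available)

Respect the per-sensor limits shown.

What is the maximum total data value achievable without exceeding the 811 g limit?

497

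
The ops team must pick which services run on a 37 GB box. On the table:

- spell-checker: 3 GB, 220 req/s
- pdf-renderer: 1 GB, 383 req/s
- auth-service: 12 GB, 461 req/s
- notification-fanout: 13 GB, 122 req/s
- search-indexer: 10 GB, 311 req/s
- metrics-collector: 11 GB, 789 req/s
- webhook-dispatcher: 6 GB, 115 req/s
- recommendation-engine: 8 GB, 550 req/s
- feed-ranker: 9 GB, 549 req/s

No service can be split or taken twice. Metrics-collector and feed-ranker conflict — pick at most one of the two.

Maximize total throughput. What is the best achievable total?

2403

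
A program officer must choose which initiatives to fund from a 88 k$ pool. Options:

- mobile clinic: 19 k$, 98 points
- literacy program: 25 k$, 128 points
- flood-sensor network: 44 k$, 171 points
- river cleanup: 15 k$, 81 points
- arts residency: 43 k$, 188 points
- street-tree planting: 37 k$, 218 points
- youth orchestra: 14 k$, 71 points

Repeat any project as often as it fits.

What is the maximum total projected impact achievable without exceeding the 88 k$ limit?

507

Ranking by ratio (projected impact/k$): street-tree planting 5.89, river cleanup 5.40, mobile clinic 5.16.
2×street-tree planting + youth orchestra uses 88 of the 88 k$ and totals 507.
Every other selection either busts 88 k$ or fails to beat 507.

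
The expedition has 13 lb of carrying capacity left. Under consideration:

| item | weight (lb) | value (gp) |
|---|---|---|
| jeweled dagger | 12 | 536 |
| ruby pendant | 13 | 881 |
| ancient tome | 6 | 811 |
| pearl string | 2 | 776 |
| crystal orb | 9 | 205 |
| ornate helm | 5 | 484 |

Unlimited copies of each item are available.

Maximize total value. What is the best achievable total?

4656

The ratio ordering already packs tightly: 6×pearl string, 12 lb, 4656.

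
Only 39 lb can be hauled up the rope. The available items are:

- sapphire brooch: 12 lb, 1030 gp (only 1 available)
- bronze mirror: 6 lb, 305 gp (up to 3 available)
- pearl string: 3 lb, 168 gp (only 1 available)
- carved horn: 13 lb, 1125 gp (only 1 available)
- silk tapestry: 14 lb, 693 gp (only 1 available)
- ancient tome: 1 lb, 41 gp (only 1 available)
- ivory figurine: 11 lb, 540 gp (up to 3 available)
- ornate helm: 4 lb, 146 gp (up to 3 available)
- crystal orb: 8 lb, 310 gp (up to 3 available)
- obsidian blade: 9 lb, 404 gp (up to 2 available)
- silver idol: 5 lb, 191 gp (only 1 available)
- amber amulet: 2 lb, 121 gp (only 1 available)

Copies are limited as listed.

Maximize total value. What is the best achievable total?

Filling by ratio: sapphire brooch + bronze mirror + pearl string + carved horn + ancient tome + amber amulet for 2790, with 2 lb left unused.
The 4 lb tied up in pearl string and ancient tome is better spent on bronze mirror — total rises to 2886 (39 lb).
Nothing else within 39 lb beats 2886.

2886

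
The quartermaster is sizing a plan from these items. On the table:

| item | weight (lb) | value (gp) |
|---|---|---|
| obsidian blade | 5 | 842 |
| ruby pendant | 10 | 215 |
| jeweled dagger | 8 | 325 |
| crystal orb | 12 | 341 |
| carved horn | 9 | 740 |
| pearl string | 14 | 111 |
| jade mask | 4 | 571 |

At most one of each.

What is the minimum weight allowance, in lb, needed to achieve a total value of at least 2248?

26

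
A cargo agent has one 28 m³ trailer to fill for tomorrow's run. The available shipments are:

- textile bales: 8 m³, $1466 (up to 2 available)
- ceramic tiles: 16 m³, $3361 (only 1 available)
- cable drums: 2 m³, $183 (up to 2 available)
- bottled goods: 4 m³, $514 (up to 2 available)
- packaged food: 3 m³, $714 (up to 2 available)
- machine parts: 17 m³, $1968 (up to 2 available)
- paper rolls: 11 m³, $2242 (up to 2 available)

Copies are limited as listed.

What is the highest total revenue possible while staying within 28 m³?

5912

A density-first pass picks ceramic tiles + cable drums + bottled goods + 2×packaged food — 5486 at 28 m³.
Replace ceramic tiles and cable drums and bottled goods with 2×paper rolls: the trade gains 426 net, giving 5912 at 28 m³.
No other feasible combination exceeds 5912.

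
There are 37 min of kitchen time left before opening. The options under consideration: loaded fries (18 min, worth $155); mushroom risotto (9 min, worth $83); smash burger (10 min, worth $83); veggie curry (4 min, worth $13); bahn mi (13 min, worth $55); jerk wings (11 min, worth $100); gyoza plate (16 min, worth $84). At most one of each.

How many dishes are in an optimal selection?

Best achievable profit is 321.
loaded fries + mushroom risotto + smash burger hits 321 at 37 min.
All optima have 3 dishes.

3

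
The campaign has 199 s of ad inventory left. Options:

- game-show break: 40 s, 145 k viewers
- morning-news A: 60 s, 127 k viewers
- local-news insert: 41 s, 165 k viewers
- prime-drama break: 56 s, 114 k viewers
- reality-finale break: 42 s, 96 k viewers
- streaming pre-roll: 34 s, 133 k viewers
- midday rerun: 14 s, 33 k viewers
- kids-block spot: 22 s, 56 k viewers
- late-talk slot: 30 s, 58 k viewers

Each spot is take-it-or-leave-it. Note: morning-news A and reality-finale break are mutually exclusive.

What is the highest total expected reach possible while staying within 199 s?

Game-show break + local-news insert + reality-finale break + streaming pre-roll + midday rerun + kids-block spot uses 193 of the 199 s and totals 628.

628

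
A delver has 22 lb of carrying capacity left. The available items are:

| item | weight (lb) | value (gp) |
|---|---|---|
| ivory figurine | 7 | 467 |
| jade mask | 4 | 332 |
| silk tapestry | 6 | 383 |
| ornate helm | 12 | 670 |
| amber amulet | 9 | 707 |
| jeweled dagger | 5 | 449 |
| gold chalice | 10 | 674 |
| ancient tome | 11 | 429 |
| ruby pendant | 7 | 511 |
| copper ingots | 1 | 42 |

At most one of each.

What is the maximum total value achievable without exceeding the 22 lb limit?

1709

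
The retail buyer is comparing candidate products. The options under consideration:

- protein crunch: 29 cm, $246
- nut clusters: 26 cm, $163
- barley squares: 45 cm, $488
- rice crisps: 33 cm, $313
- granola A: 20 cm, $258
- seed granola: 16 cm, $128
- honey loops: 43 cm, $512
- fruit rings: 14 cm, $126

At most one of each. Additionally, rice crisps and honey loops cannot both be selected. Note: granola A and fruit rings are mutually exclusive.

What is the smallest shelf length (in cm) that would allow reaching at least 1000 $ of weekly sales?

88

Need the lightest bundle worth ≥ 1000.
barley squares + honey loops reaches 1000 using 88 cm.
Below 88 cm the best achievable stays under 1000.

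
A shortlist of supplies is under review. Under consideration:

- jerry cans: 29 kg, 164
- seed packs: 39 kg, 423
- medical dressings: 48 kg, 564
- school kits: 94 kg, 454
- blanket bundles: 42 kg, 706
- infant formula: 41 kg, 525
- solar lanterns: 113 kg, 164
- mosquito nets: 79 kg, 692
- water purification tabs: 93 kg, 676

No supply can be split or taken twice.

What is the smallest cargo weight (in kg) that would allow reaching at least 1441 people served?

122

Minimise kg subject to total people served ≥ 1441.
seed packs + blanket bundles + infant formula reaches 1654 using 122 kg.
No combination under 122 kg hits 1441.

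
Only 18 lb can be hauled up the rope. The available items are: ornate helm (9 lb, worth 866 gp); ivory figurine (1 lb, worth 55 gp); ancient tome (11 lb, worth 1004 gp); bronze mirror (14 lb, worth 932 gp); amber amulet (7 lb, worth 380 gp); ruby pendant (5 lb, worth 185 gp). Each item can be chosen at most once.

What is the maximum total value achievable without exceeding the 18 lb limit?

1384

Ranking by ratio (value/lb): ornate helm 96.22, ancient tome 91.27, bronze mirror 66.57, ivory figurine 55.00.
The ratio heuristic lands on ornate helm + ivory figurine + amber amulet (1301) but leaves 1 lb idle.
The 10 lb tied up in ornate helm and ivory figurine is better spent on ancient tome — total rises to 1384 (18 lb).
The closest alternative, ornate helm + ivory figurine + amber amulet, reaches only 1301.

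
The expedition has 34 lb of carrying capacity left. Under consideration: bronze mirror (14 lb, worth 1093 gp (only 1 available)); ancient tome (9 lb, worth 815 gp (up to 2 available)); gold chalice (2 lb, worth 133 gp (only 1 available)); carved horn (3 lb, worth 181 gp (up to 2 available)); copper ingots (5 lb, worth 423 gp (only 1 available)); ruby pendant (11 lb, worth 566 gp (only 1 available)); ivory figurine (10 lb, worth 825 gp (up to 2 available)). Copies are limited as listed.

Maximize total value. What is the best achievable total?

Density check — ancient tome 90.56, copper ingots 84.60, ivory figurine 82.50 are the best per lb.
Greedy by ratio would take 2×ancient tome + copper ingots + ivory figurine: 33 lb used, total 2878.
The 9 lb tied up in ancient tome is better spent on ivory figurine — total rises to 2888 (34 lb).
No other feasible combination exceeds 2888.

2888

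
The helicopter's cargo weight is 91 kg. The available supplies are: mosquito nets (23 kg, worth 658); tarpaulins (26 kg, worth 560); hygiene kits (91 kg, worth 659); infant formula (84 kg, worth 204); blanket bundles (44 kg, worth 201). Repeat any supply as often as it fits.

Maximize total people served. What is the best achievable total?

1974

3×mosquito nets uses 69 of the 91 kg and totals 1974.
That's the maximum — no swap from here does better than 1974.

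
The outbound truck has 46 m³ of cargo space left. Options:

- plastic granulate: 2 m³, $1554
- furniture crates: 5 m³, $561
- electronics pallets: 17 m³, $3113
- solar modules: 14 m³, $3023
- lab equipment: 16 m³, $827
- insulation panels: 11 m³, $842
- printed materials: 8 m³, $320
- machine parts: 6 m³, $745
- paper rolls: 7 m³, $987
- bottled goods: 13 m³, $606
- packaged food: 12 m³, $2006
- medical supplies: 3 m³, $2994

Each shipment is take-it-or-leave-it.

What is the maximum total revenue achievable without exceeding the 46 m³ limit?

11671

Taking plastic granulate + electronics pallets + solar modules + paper rolls + medical supplies: 43 m³ used, 11671 in revenue.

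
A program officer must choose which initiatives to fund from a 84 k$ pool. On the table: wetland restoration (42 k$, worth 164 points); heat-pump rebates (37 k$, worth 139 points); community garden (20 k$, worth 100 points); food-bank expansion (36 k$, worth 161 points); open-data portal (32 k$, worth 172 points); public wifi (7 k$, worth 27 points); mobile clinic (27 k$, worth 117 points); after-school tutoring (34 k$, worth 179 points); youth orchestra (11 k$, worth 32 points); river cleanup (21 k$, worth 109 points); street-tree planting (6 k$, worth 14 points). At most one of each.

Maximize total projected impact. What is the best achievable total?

Greedy by ratio would take open-data portal + public wifi + after-school tutoring + youth orchestra: 84 k$ used, total 410.
Replace open-data portal and youth orchestra with community garden + river cleanup: the trade gains 5 net, giving 415 at 82 k$.

415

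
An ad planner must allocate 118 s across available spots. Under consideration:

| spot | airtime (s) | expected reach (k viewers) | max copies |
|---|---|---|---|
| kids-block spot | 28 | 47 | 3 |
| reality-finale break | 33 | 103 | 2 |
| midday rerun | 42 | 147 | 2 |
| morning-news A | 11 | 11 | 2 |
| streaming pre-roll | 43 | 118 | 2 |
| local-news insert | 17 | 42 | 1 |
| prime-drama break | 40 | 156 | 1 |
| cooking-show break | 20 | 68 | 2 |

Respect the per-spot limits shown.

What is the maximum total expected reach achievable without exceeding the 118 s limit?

406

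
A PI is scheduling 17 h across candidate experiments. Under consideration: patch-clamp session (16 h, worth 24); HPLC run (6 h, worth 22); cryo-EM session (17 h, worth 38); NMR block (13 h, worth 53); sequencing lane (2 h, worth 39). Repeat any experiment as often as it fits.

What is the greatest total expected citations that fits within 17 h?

312

The ratio ordering already packs tightly: 8×sequencing lane, 16 h, 312.
Nothing else within 17 h beats 312.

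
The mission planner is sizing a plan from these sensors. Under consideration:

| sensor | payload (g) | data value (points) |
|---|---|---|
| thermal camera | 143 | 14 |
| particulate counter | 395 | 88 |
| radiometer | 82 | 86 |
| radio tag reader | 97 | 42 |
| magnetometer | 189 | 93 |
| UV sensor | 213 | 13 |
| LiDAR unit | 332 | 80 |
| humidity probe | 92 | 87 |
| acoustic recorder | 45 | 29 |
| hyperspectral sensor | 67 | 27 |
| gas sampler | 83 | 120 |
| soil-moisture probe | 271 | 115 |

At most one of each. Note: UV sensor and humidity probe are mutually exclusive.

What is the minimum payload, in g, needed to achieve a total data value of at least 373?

446

Minimise g subject to total data value ≥ 373.
radiometer + magnetometer + humidity probe + gas sampler: 386 data value at 446 g.
Below 446 g the best achievable stays under 373.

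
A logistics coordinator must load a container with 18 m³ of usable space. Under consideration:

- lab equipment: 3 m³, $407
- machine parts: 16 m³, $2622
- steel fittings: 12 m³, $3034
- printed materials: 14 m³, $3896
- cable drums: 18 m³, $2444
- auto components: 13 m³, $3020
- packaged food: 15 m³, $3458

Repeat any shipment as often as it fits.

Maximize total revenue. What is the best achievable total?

Best packing: lab equipment + printed materials — 17 m³, 4303 total.
No other feasible combination exceeds 4303.

4303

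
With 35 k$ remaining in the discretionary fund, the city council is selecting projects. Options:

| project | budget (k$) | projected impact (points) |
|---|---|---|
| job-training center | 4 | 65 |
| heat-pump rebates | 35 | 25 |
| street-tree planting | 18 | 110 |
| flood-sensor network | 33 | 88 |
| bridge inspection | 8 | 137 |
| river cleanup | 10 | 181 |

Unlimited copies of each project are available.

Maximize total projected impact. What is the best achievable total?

608

Best packing: job-training center + 3×river cleanup — 34 k$, 608 total.
The spare 1 k$ is too small for any remaining project, and no exchange beats 608.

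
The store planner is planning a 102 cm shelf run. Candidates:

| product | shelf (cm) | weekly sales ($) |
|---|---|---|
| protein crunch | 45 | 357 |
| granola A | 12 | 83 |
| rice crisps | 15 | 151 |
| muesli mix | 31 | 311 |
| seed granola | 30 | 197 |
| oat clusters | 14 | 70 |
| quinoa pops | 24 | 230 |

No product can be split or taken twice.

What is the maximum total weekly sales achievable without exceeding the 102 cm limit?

A density-first pass picks granola A + rice crisps + muesli mix + oat clusters + quinoa pops — 845 at 96 cm.
Dropping granola A and rice crisps and oat clusters frees 41 cm; slotting in protein crunch (45 cm) lifts the total to 898 at 100 cm.
The closest alternative, rice crisps + muesli mix + seed granola + quinoa pops, reaches only 889.

898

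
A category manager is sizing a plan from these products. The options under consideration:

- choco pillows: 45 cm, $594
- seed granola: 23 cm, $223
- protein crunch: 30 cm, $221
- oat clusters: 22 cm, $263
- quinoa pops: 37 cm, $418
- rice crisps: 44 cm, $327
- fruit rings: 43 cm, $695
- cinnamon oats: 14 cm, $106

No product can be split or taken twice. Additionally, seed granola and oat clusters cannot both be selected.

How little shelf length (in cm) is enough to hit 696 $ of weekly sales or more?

57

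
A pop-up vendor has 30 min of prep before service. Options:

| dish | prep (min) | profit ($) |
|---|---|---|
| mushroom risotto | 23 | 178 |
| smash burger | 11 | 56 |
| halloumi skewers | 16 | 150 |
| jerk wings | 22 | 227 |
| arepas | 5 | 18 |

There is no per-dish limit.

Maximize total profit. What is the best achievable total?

Best packing: jerk wings + arepas — 27 min, 245 total.

245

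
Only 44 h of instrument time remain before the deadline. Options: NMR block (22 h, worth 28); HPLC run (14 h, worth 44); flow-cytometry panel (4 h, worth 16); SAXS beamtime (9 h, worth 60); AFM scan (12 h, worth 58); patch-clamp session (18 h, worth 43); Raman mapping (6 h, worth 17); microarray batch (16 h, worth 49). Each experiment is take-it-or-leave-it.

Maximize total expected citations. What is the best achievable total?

184

Taking the top-ratio experiments first gives HPLC run + flow-cytometry panel + SAXS beamtime + AFM scan for 178 (39 h).
Dropping HPLC run and flow-cytometry panel frees 18 h; slotting in Raman mapping + microarray batch (22 h) lifts the total to 184 at 43 h.
Next best is flow-cytometry panel + SAXS beamtime + AFM scan + microarray batch at 183 (41 h) — short by 1.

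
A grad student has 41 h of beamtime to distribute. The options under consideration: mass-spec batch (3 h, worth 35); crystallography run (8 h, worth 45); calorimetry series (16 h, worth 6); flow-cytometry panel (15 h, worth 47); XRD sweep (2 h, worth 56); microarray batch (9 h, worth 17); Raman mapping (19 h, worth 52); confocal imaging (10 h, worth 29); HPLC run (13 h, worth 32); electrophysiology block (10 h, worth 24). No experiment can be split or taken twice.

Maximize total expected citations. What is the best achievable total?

By expected citations per h: XRD sweep 28.00, mass-spec batch 11.67, crystallography run 5.62, flow-cytometry panel 3.13 lead.
The ratio heuristic lands on mass-spec batch + crystallography run + flow-cytometry panel + XRD sweep + confocal imaging (212) but leaves 3 h idle.
Replace confocal imaging with HPLC run: the trade gains 3 net, giving 215 at 41 h.
An exhaustive check of the 1024 subsets confirms 215.

215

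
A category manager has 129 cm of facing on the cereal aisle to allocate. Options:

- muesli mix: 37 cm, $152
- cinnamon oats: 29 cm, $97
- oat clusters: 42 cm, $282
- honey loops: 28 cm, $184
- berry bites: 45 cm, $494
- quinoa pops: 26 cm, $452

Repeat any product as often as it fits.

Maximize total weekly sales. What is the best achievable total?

1850

Density check — quinoa pops 17.38, berry bites 10.98, oat clusters 6.71, honey loops 6.57 are the best per cm.
Filling by ratio: 4×quinoa pops for 1808, with 25 cm left unused.
Replace quinoa pops with berry bites: the trade gains 42 net, giving 1850 at 123 cm.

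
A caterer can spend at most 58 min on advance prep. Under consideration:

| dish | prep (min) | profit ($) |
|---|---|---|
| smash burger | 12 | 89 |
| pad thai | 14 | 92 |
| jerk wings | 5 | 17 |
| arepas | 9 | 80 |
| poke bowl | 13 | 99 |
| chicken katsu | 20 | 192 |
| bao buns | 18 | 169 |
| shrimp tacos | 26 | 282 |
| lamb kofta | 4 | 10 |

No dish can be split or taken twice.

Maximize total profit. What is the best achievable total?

Taking the top-ratio dishes first gives arepas + chicken katsu + shrimp tacos for 554 (55 min).
Replace arepas with smash burger: the trade gains 9 net, giving 563 at 58 min.
Runner-up arepas + chicken katsu + shrimp tacos tops out at 554.

563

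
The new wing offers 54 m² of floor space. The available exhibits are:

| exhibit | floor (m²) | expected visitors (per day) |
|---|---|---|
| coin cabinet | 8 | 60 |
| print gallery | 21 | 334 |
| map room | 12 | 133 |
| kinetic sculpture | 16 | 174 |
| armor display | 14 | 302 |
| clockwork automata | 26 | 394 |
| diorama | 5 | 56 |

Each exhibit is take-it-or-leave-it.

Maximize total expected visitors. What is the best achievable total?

829

Ranking by ratio (expected visitors/m²): armor display 21.57, print gallery 15.90, clockwork automata 15.15.
Taking the top-ratio exhibits first gives print gallery + map room + armor display + diorama for 825 (52 m²).
Dropping print gallery and diorama frees 26 m²; slotting in clockwork automata (26 m²) lifts the total to 829 at 52 m².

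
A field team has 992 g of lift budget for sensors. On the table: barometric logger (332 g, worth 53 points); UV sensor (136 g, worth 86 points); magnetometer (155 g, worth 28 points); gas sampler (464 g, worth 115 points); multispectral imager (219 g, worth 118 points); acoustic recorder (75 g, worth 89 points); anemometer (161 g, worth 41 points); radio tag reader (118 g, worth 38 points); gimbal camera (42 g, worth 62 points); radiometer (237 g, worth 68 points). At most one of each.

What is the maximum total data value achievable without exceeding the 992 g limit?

By data value per g: gimbal camera 1.48, acoustic recorder 1.19, UV sensor 0.63 lead.
UV sensor + multispectral imager + acoustic recorder + anemometer + radio tag reader + gimbal camera + radiometer uses 988 of the 992 g and totals 502.

502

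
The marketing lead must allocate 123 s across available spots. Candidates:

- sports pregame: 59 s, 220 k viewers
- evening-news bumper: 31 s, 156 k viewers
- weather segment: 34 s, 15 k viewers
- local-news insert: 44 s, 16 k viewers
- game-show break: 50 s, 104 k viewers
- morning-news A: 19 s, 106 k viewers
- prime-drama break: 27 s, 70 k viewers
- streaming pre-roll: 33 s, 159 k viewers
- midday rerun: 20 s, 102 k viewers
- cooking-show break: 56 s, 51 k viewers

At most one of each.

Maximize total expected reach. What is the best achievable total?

535

By expected reach per s: morning-news A 5.58, midday rerun 5.10, evening-news bumper 5.03, streaming pre-roll 4.82 lead.
Filling by ratio: evening-news bumper + morning-news A + streaming pre-roll + midday rerun for 523, with 20 s left unused.
Dropping morning-news A and midday rerun frees 39 s; slotting in sports pregame (59 s) lifts the total to 535 at 123 s.
Every other selection either busts 123 s or fails to beat 535.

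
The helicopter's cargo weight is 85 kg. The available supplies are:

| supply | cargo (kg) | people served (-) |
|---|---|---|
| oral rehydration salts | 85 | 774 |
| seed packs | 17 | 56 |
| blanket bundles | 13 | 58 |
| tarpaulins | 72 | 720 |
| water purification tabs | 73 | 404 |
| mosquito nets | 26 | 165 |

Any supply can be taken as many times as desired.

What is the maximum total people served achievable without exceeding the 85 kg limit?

Density check — tarpaulins 10.00, oral rehydration salts 9.11, mosquito nets 6.35 are the best per kg.
The ratio ordering already packs tightly: blanket bundles + tarpaulins, 85 kg, 778.
That's the maximum — no swap from here does better than 778.

778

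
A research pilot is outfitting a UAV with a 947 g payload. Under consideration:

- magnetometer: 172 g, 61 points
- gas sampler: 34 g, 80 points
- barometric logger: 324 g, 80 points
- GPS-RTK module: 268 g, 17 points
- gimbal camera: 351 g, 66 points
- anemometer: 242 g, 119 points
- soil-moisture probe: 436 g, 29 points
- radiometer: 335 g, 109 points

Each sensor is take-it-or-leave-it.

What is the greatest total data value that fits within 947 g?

388

Ranking by ratio (data value/g): gas sampler 2.35, anemometer 0.49, magnetometer 0.35.
Greedy by ratio would take magnetometer + gas sampler + anemometer + radiometer: 783 g used, total 369.
The 172 g tied up in magnetometer is better spent on barometric logger — total rises to 388 (935 g).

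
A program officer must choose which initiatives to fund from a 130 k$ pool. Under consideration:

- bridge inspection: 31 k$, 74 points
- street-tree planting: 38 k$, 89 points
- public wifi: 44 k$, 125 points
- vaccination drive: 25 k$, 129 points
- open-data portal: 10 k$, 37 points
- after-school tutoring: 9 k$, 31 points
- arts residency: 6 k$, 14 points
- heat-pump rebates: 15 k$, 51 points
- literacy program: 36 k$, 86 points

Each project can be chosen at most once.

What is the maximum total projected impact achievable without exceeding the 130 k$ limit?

The ratio heuristic lands on public wifi + vaccination drive + open-data portal + after-school tutoring + arts residency + heat-pump rebates (387) but leaves 21 k$ idle.
Dropping after-school tutoring and arts residency frees 15 k$; slotting in literacy program (36 k$) lifts the total to 428 at 130 k$.
An exhaustive check of the 512 subsets confirms 428.

428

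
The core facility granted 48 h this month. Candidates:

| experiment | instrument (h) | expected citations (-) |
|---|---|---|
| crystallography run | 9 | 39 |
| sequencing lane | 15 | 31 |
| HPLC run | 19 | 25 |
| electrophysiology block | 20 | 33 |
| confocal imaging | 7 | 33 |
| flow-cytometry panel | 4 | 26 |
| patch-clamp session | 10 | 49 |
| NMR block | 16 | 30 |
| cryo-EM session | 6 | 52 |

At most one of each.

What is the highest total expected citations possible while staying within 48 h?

Density check — cryo-EM session 8.67, flow-cytometry panel 6.50, patch-clamp session 4.90, confocal imaging 4.71 are the best per h.
Taking the top-ratio experiments first gives crystallography run + confocal imaging + flow-cytometry panel + patch-clamp session + cryo-EM session for 199 (36 h).
Replace flow-cytometry panel with sequencing lane: the trade gains 5 net, giving 204 at 47 h.

204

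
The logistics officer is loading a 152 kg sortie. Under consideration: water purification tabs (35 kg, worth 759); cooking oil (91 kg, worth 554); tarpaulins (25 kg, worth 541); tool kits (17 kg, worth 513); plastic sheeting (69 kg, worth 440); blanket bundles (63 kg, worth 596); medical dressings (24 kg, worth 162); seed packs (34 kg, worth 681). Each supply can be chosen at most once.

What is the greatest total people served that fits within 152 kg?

2656

Taking water purification tabs + tarpaulins + tool kits + medical dressings + seed packs: 135 kg used, 2656 in people served.
The closest alternative, water purification tabs + tool kits + blanket bundles + seed packs, reaches only 2549.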